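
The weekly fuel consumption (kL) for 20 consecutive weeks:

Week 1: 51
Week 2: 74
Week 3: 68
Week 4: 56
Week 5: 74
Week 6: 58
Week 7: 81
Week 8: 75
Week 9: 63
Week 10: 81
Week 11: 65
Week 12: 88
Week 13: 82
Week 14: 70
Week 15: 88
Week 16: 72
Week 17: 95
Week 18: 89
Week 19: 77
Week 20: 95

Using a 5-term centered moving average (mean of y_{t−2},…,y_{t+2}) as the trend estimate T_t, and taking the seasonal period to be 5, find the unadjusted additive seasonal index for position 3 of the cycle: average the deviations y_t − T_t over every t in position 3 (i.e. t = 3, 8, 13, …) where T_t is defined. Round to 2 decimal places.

3.40

Season position 3 occurs at t = 3, 8, 13, 18 (where T_t is defined).
t=3: T_3 = 64.6000; y_3 − T_3 = 68 − 64.6000 = 3.4000
t=8: T_8 = 71.6000; y_8 − T_8 = 75 − 71.6000 = 3.4000
t=13: T_13 = 78.6000; y_13 − T_13 = 82 − 78.6000 = 3.4000
t=18: T_18 = 85.6000; y_18 − T_18 = 89 − 85.6000 = 3.4000
Mean deviation: (3.4000 + 3.4000 + 3.4000 + 3.4000) / 4 = 3.40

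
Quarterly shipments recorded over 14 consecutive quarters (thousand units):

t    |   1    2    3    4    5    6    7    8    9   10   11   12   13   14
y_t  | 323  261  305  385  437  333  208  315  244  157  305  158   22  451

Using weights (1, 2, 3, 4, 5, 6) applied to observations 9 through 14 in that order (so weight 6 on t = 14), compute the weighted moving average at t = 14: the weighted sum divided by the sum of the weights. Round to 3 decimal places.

234.333

Weighted sum: 1·244 + 2·157 + 3·305 + 4·158 + 5·22 + 6·451 = 244 + 314 + 915 + 632 + 110 + 2706 = 4921
Weight total: 1 + 2 + 3 + 4 + 5 + 6 = 21
WMA = 4921 / 21 = 234.333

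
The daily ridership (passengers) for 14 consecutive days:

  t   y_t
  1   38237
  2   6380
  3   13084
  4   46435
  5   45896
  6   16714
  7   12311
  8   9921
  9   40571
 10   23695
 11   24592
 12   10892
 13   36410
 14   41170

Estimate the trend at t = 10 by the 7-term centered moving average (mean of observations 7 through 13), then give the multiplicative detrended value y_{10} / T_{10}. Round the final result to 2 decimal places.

1.05

Trend T_10 = (12311 + 9921 + 40571 + 23695 + 24592 + 10892 + 36410) / 7 = 158392/7 = 22627.4286
Ratio to trend: 23695 / 22627.4286 = 1.05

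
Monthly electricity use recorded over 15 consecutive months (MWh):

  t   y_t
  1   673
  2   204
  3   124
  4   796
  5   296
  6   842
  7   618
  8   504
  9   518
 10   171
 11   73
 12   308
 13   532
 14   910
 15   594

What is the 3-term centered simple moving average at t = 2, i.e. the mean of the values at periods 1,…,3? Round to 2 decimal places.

Sum of periods 1–3: 673 + 204 + 124 = 1001
Divide by 3: 1001 / 3 = 333.67

333.67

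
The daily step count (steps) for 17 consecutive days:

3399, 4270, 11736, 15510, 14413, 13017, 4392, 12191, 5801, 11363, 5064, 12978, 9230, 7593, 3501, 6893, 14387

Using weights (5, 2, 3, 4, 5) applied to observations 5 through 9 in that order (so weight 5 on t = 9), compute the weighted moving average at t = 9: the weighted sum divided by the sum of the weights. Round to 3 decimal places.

9949.684

Weighted sum: 5·14413 + 2·13017 + 3·4392 + 4·12191 + 5·5801 = 72065 + 26034 + 13176 + 48764 + 29005 = 189044
Weight total: 5 + 2 + 3 + 4 + 5 = 19
WMA = 189044 / 19 = 9949.684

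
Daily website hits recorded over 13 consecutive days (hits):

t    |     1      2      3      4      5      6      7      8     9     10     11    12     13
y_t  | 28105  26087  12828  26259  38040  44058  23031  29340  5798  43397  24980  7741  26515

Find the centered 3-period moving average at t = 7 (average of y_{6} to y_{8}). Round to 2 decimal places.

Sum of periods 6–8: 44058 + 23031 + 29340 = 96429
Divide by 3: 96429 / 3 = 32143.00

32143.00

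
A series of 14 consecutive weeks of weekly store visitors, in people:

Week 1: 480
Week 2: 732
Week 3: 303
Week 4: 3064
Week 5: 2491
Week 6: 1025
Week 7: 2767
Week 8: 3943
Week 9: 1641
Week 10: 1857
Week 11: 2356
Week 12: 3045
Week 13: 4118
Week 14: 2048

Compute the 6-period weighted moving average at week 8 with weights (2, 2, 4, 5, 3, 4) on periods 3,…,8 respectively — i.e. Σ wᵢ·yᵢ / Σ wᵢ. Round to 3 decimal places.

Weighted sum: 2·303 + 2·3064 + 4·2491 + 5·1025 + 3·2767 + 4·3943 = 606 + 6128 + 9964 + 5125 + 8301 + 15772 = 45896
Weight total: 2 + 2 + 4 + 5 + 3 + 4 = 20
WMA = 45896 / 20 = 2294.800

2294.800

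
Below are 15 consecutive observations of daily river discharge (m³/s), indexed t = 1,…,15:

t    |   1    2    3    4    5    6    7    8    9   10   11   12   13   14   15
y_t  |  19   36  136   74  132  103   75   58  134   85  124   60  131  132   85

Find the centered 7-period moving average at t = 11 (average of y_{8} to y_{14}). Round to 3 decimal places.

Sum of periods 8–14: 58 + 134 + 85 + 124 + 60 + 131 + 132 = 724
Divide by 7: 724 / 7 = 103.429

103.429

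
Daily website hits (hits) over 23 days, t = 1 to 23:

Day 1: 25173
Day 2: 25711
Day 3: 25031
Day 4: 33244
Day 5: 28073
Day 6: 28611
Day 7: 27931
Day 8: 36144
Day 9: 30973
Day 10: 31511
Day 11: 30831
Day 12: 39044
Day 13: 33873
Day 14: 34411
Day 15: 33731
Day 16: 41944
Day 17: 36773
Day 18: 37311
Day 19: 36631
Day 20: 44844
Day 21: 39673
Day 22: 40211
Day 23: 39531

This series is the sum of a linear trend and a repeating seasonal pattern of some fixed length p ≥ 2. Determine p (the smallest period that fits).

4

First differences y_{t+1} − y_t: 538, -680, 8213, -5171, 538, -680, 8213, -5171, 538, -680, …
The difference pattern repeats every 4 terms and not for any smaller step, so p = 4.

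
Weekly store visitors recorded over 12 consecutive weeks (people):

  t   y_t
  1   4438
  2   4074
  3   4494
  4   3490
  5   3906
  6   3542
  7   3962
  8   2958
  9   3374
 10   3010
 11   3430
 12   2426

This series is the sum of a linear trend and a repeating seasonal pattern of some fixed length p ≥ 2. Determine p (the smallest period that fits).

4

First differences y_{t+1} − y_t: -364, 420, -1004, 416, -364, 420, -1004, 416, -364, 420, …
The difference pattern repeats every 4 terms and not for any smaller step, so p = 4.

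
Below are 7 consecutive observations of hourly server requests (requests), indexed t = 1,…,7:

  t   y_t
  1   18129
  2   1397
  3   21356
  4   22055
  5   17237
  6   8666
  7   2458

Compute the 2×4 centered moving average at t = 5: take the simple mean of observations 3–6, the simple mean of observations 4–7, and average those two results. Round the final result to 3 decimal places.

Sum over 3–6: 21356 + 22055 + 17237 + 8666 = 69314
Sum over 4–7: 22055 + 17237 + 8666 + 2458 = 50416
CMA at t=5 = (69314 + 50416) / (2·4) = 119730 / 8 = 14966.250

14966.250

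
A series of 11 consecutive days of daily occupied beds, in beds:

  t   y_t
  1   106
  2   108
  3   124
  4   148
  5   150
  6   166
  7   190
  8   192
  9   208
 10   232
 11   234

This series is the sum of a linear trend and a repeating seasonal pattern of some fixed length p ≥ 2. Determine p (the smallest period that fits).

3

First differences y_{t+1} − y_t: 2, 16, 24, 2, 16, 24, 2, 16, …
The difference pattern repeats every 3 terms and not for any smaller step, so p = 3.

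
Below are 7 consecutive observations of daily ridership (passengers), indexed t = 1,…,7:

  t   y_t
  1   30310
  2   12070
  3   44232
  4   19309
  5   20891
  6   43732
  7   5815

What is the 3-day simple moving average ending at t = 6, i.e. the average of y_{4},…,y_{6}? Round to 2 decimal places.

Sum of periods 4–6: 19309 + 20891 + 43732 = 83932
Divide by 3: 83932 / 3 = 27977.33

27977.33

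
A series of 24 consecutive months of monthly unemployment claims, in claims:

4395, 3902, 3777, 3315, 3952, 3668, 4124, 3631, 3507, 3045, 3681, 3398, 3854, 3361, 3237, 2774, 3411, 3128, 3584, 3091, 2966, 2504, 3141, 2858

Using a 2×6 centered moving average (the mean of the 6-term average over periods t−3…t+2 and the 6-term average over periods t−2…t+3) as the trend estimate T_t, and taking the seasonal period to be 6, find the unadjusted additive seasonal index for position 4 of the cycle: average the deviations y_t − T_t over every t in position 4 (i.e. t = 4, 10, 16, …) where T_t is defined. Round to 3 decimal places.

Season position 4 occurs at t = 4, 10, 16 (where T_t is defined).
t=4: T_4 = 3812.25000; y_4 − T_4 = 3315 − 3812.25000 = -497.25000
t=10: T_10 = 3541.83333; y_10 − T_10 = 3045 − 3541.83333 = -496.83333
t=16: T_16 = 3271.66667; y_16 − T_16 = 2774 − 3271.66667 = -497.66667
Mean deviation: (-497.25000 + -496.83333 + -497.66667) / 3 = -497.250

-497.250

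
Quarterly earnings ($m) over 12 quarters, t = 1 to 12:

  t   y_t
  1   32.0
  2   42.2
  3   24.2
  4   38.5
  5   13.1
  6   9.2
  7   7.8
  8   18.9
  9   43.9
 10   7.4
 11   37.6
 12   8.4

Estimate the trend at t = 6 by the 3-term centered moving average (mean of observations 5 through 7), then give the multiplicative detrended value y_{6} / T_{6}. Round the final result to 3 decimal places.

0.917

Trend T_6 = (13.1 + 9.2 + 7.8) / 3 = 30.1/3 = 10.03333
Ratio to trend: 9.2 / 10.03333 = 0.917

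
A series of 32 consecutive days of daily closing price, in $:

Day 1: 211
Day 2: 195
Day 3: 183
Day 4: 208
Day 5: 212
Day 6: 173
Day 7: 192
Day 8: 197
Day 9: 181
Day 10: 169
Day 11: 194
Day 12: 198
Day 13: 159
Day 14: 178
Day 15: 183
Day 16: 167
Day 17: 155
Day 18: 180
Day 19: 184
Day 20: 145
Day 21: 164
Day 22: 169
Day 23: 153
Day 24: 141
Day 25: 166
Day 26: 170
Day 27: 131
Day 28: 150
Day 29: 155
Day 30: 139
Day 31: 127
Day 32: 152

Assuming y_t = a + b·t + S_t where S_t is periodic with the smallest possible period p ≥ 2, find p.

First differences y_{t+1} − y_t: -16, -12, 25, 4, -39, 19, 5, -16, -12, 25, 4, -39, 19, 5, -16, -12, …
The difference pattern repeats every 7 terms and not for any smaller step, so p = 7.

7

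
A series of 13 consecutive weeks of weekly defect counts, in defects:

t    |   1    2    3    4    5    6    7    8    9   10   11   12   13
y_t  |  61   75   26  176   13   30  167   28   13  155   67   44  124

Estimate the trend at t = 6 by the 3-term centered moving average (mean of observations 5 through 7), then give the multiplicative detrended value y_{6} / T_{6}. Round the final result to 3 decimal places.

0.429

Trend T_6 = (13 + 30 + 167) / 3 = 210/3 = 70.00000
Ratio to trend: 30 / 70.00000 = 0.429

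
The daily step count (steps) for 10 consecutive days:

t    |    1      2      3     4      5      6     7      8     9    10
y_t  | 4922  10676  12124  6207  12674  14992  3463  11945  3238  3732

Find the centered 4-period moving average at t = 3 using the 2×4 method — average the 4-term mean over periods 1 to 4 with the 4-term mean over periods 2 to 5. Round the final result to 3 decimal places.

9451.250

Sum over 1–4: 4922 + 10676 + 12124 + 6207 = 33929
Sum over 2–5: 10676 + 12124 + 6207 + 12674 = 41681
CMA at t=3 = (33929 + 41681) / (2·4) = 75610 / 8 = 9451.250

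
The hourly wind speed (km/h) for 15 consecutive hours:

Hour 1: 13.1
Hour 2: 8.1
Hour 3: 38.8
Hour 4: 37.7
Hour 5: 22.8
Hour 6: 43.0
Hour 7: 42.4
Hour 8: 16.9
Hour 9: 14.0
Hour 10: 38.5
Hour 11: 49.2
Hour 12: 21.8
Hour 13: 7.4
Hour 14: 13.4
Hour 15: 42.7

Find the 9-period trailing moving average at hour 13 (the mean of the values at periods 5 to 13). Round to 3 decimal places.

Sum of periods 5–13: 22.8 + 43.0 + 42.4 + 16.9 + 14.0 + 38.5 + 49.2 + 21.8 + 7.4 = 256.0
Divide by 9: 256.0 / 9 = 28.444

28.444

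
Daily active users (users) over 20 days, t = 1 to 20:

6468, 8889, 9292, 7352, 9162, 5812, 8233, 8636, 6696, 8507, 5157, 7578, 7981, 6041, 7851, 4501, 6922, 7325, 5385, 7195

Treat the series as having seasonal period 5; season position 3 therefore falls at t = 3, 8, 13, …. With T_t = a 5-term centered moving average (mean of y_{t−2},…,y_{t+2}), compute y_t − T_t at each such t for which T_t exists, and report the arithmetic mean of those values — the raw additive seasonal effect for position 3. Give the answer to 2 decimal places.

1059.35

Season position 3 occurs at t = 3, 8, 13, 18 (where T_t is defined).
t=3: T_3 = 8232.6000; y_3 − T_3 = 9292 − 8232.6000 = 1059.4000
t=8: T_8 = 7576.8000; y_8 − T_8 = 8636 − 7576.8000 = 1059.2000
t=13: T_13 = 6921.6000; y_13 − T_13 = 7981 − 6921.6000 = 1059.4000
t=18: T_18 = 6265.6000; y_18 − T_18 = 7325 − 6265.6000 = 1059.4000
Mean deviation: (1059.4000 + 1059.2000 + 1059.4000 + 1059.4000) / 4 = 1059.35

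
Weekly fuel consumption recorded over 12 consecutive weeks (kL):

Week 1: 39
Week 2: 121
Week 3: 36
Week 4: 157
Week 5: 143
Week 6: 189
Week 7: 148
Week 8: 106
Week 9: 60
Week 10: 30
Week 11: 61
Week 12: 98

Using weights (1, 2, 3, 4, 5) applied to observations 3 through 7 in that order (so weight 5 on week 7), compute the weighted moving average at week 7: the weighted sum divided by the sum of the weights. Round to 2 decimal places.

151.67

Weighted sum: 1·36 + 2·157 + 3·143 + 4·189 + 5·148 = 36 + 314 + 429 + 756 + 740 = 2275
Weight total: 1 + 2 + 3 + 4 + 5 = 15
WMA = 2275 / 15 = 151.67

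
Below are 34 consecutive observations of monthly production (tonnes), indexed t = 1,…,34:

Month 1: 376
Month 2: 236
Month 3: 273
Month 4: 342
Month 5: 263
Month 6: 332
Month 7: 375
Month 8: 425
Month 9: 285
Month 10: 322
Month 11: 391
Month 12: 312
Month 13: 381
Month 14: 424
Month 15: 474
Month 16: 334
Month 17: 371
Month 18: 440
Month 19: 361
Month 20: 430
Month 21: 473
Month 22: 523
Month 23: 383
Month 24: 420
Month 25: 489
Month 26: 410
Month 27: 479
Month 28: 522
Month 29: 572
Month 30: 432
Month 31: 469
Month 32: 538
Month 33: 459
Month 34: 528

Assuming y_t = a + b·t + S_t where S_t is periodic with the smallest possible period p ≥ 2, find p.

7

First differences y_{t+1} − y_t: -140, 37, 69, -79, 69, 43, 50, -140, 37, 69, -79, 69, 43, 50, -140, 37, …
The difference pattern repeats every 7 terms and not for any smaller step, so p = 7.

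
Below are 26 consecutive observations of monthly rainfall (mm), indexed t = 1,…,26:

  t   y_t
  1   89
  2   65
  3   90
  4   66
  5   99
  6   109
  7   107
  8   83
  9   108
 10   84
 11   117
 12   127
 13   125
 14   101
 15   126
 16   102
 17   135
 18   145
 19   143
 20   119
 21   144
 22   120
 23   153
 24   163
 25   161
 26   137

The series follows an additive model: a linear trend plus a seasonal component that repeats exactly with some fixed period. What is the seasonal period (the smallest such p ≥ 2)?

First differences y_{t+1} − y_t: -24, 25, -24, 33, 10, -2, -24, 25, -24, 33, 10, -2, -24, 25, …
The difference pattern repeats every 6 terms and not for any smaller step, so p = 6.

6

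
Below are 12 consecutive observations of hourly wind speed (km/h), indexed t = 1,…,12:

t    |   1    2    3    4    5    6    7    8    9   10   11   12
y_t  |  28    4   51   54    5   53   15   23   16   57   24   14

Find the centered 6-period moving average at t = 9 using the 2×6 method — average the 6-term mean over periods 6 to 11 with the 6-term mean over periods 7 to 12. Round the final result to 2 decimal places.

28.08

Sum over 6–11: 53 + 15 + 23 + 16 + 57 + 24 = 188
Sum over 7–12: 15 + 23 + 16 + 57 + 24 + 14 = 149
CMA at t=9 = (188 + 149) / (2·6) = 337 / 12 = 28.08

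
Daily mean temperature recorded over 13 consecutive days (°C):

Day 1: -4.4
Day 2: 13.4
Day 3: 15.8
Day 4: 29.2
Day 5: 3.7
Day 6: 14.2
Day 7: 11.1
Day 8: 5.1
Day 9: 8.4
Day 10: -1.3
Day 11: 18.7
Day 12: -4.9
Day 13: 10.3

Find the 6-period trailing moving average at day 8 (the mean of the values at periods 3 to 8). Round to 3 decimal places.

13.183

Sum of periods 3–8: 15.8 + 29.2 + 3.7 + 14.2 + 11.1 + 5.1 = 79.1
Divide by 6: 79.1 / 6 = 13.183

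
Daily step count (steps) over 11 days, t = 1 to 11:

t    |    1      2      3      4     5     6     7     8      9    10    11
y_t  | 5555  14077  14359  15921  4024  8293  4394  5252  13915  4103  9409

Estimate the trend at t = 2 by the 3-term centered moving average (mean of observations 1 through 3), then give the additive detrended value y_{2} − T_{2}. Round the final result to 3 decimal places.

Trend T_2 = (5555 + 14077 + 14359) / 3 = 33991/3 = 11330.33333
Detrended value: 14077 − 11330.33333 = 2746.667

2746.667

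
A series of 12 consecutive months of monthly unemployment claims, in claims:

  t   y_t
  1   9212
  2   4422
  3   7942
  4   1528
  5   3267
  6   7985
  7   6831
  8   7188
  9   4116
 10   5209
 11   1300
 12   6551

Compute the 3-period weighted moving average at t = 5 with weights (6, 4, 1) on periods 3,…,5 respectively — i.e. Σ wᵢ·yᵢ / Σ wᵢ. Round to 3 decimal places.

5184.636

Weighted sum: 6·7942 + 4·1528 + 1·3267 = 47652 + 6112 + 3267 = 57031
Weight total: 6 + 4 + 1 = 11
WMA = 57031 / 11 = 5184.636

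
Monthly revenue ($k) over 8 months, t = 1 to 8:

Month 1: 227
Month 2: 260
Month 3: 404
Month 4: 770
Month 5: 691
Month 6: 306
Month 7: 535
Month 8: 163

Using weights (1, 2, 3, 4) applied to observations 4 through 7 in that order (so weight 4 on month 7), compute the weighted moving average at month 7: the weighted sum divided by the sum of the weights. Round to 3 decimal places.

Weighted sum: 1·770 + 2·691 + 3·306 + 4·535 = 770 + 1382 + 918 + 2140 = 5210
Weight total: 1 + 2 + 3 + 4 = 10
WMA = 5210 / 10 = 521.000

521.000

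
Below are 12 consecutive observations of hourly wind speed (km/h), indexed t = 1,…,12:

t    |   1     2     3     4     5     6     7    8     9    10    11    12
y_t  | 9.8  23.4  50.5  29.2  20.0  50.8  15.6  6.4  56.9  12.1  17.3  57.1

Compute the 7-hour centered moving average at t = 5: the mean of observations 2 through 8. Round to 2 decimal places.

Sum of periods 2–8: 23.4 + 50.5 + 29.2 + 20.0 + 50.8 + 15.6 + 6.4 = 195.9
Divide by 7: 195.9 / 7 = 27.99

27.99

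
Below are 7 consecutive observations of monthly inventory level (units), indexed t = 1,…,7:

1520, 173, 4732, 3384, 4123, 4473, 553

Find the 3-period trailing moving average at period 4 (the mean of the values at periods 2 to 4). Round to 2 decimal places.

Sum of periods 2–4: 173 + 4732 + 3384 = 8289
Divide by 3: 8289 / 3 = 2763.00

2763.00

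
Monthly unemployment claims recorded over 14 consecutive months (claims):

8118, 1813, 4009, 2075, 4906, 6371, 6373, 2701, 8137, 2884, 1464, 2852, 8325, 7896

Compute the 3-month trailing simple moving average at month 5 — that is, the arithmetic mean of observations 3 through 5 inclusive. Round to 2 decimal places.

Sum of periods 3–5: 4009 + 2075 + 4906 = 10990
Divide by 3: 10990 / 3 = 3663.33

3663.33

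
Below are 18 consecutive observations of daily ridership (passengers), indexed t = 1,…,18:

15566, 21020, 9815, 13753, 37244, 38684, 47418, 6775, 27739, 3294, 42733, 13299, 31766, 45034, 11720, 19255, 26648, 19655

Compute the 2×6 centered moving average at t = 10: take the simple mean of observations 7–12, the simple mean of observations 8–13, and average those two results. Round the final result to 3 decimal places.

22238.667

Sum over 7–12: 47418 + 6775 + 27739 + 3294 + 42733 + 13299 = 141258
Sum over 8–13: 6775 + 27739 + 3294 + 42733 + 13299 + 31766 = 125606
CMA at t=10 = (141258 + 125606) / (2·6) = 266864 / 12 = 22238.667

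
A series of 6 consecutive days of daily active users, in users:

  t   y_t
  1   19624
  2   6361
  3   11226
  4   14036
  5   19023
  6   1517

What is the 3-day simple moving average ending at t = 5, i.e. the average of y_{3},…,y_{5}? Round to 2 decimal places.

Sum of periods 3–5: 11226 + 14036 + 19023 = 44285
Divide by 3: 44285 / 3 = 14761.67

14761.67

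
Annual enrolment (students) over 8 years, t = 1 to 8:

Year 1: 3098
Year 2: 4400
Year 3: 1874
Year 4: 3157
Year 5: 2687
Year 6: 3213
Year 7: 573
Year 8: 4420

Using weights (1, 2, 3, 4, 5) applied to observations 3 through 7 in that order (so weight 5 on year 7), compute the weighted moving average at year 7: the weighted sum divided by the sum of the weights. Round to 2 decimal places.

2131.07

Weighted sum: 1·1874 + 2·3157 + 3·2687 + 4·3213 + 5·573 = 1874 + 6314 + 8061 + 12852 + 2865 = 31966
Weight total: 1 + 2 + 3 + 4 + 5 = 15
WMA = 31966 / 15 = 2131.07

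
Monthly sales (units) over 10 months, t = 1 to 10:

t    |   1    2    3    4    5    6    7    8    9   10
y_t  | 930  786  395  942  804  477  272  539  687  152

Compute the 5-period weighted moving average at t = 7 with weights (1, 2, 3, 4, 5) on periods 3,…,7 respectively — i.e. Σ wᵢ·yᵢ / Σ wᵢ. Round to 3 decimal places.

Weighted sum: 1·395 + 2·942 + 3·804 + 4·477 + 5·272 = 395 + 1884 + 2412 + 1908 + 1360 = 7959
Weight total: 1 + 2 + 3 + 4 + 5 = 15
WMA = 7959 / 15 = 530.600

530.600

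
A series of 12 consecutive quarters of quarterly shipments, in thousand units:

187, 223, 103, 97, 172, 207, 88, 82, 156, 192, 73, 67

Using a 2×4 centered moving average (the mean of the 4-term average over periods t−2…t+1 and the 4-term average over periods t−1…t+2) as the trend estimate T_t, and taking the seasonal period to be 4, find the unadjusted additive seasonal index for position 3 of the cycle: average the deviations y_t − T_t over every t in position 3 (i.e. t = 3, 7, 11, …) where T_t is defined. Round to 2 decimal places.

Season position 3 occurs at t = 3, 7 (where T_t is defined).
t=3: T_3 = 150.6250; y_3 − T_3 = 103 − 150.6250 = -47.6250
t=7: T_7 = 135.2500; y_7 − T_7 = 88 − 135.2500 = -47.2500
Mean deviation: (-47.6250 + -47.2500) / 2 = -47.44

-47.44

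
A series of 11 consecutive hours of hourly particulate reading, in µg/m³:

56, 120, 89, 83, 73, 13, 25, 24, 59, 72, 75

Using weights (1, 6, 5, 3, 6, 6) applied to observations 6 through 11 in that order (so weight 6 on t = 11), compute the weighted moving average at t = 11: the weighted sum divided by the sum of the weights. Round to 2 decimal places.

Weighted sum: 1·13 + 6·25 + 5·24 + 3·59 + 6·72 + 6·75 = 13 + 150 + 120 + 177 + 432 + 450 = 1342
Weight total: 1 + 6 + 5 + 3 + 6 + 6 = 27
WMA = 1342 / 27 = 49.70

49.70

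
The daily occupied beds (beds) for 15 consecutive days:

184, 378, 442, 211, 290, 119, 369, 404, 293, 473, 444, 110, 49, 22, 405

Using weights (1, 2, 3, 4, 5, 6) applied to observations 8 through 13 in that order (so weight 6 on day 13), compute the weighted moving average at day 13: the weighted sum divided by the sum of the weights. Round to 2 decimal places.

Weighted sum: 1·404 + 2·293 + 3·473 + 4·444 + 5·110 + 6·49 = 404 + 586 + 1419 + 1776 + 550 + 294 = 5029
Weight total: 1 + 2 + 3 + 4 + 5 + 6 = 21
WMA = 5029 / 21 = 239.48

239.48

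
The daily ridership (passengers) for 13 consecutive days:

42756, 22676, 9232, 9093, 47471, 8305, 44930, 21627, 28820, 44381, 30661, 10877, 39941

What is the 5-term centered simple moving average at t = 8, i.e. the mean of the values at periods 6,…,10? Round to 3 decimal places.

29612.600

Sum of periods 6–10: 8305 + 44930 + 21627 + 28820 + 44381 = 148063
Divide by 5: 148063 / 5 = 29612.600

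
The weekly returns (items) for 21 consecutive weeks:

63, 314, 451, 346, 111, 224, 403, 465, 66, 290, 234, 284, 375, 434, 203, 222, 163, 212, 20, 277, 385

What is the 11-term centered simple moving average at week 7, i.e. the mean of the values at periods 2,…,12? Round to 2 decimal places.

Sum of periods 2–12: 314 + 451 + 346 + 111 + 224 + 403 + 465 + 66 + 290 + 234 + 284 = 3188
Divide by 11: 3188 / 11 = 289.82

289.82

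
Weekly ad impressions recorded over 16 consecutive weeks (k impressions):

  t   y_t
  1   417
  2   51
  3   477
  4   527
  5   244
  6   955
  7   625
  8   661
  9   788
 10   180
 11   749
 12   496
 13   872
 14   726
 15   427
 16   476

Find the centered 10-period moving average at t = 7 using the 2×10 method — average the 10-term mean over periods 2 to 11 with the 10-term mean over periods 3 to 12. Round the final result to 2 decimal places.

547.95

Sum over 2–11: 51 + 477 + 527 + 244 + 955 + 625 + 661 + 788 + 180 + 749 = 5257
Sum over 3–12: 477 + 527 + 244 + 955 + 625 + 661 + 788 + 180 + 749 + 496 = 5702
CMA at t=7 = (5257 + 5702) / (2·10) = 10959 / 20 = 547.95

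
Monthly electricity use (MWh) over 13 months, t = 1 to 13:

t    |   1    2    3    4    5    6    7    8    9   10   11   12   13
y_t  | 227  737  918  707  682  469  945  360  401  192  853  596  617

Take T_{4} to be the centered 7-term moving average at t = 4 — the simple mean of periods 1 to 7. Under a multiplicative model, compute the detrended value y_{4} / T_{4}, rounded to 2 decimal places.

Trend T_4 = (227 + 737 + 918 + 707 + 682 + 469 + 945) / 7 = 4685/7 = 669.2857
Ratio to trend: 707 / 669.2857 = 1.06

1.06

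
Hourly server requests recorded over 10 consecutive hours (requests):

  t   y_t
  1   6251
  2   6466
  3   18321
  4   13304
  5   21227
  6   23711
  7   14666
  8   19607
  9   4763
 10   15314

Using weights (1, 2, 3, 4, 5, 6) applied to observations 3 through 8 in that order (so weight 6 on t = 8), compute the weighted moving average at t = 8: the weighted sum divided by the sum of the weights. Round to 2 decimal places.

18782.19

Weighted sum: 1·18321 + 2·13304 + 3·21227 + 4·23711 + 5·14666 + 6·19607 = 18321 + 26608 + 63681 + 94844 + 73330 + 117642 = 394426
Weight total: 1 + 2 + 3 + 4 + 5 + 6 = 21
WMA = 394426 / 21 = 18782.19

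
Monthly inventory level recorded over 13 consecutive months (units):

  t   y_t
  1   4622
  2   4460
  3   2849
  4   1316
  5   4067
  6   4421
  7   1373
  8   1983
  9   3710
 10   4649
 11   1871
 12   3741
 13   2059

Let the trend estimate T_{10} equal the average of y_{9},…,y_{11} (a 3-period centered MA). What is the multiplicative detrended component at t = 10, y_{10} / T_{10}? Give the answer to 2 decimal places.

Trend T_10 = (3710 + 4649 + 1871) / 3 = 10230/3 = 3410.0000
Ratio to trend: 4649 / 3410.0000 = 1.36

1.36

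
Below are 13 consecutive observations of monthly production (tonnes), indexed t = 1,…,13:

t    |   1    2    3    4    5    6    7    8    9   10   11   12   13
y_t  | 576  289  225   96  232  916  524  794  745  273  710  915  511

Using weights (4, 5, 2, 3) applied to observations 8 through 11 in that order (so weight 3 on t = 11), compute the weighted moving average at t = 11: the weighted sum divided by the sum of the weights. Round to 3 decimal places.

684.071

Weighted sum: 4·794 + 5·745 + 2·273 + 3·710 = 3176 + 3725 + 546 + 2130 = 9577
Weight total: 4 + 5 + 2 + 3 = 14
WMA = 9577 / 14 = 684.071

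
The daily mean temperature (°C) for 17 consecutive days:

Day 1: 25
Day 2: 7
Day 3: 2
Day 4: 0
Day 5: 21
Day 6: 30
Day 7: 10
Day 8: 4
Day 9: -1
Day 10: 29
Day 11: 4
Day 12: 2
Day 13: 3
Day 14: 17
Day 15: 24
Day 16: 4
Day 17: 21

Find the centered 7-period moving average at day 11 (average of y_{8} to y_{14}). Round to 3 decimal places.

8.286

Sum of periods 8–14: 4 + (-1) + 29 + 4 + 2 + 3 + 17 = 58
Divide by 7: 58 / 7 = 8.286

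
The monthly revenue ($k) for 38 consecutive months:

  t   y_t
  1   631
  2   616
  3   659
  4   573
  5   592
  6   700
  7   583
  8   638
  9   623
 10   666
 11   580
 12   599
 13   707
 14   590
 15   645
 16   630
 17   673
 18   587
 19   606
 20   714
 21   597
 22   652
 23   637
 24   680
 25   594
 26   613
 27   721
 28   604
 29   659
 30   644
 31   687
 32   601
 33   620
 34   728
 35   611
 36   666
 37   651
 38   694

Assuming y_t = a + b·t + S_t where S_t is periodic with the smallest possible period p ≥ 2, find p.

7

First differences y_{t+1} − y_t: -15, 43, -86, 19, 108, -117, 55, -15, 43, -86, 19, 108, -117, 55, -15, 43, …
The difference pattern repeats every 7 terms and not for any smaller step, so p = 7.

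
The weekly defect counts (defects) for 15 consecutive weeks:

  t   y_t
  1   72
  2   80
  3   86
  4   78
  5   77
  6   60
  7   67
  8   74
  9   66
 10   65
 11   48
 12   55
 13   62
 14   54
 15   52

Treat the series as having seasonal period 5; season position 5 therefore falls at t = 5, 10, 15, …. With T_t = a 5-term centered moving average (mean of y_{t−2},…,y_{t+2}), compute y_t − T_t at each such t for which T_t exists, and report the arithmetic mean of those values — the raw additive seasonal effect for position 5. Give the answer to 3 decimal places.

Season position 5 occurs at t = 5, 10 (where T_t is defined).
t=5: T_5 = 73.60000; y_5 − T_5 = 77 − 73.60000 = 3.40000
t=10: T_10 = 61.60000; y_10 − T_10 = 65 − 61.60000 = 3.40000
Mean deviation: (3.40000 + 3.40000) / 2 = 3.400

3.400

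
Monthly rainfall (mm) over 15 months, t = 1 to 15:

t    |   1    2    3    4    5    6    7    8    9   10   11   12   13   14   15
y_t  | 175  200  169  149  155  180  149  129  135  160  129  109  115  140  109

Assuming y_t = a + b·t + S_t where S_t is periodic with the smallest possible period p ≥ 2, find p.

4

First differences y_{t+1} − y_t: 25, -31, -20, 6, 25, -31, -20, 6, 25, -31, …
The difference pattern repeats every 4 terms and not for any smaller step, so p = 4.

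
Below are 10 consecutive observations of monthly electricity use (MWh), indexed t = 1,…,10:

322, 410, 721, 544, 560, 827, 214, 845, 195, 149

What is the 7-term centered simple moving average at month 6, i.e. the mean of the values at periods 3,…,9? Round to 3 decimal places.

558.000

Sum of periods 3–9: 721 + 544 + 560 + 827 + 214 + 845 + 195 = 3906
Divide by 7: 3906 / 7 = 558.000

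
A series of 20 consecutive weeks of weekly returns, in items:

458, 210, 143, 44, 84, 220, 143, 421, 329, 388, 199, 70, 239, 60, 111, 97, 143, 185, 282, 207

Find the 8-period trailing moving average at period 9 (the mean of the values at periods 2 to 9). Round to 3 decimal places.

Sum of periods 2–9: 210 + 143 + 44 + 84 + 220 + 143 + 421 + 329 = 1594
Divide by 8: 1594 / 8 = 199.250

199.250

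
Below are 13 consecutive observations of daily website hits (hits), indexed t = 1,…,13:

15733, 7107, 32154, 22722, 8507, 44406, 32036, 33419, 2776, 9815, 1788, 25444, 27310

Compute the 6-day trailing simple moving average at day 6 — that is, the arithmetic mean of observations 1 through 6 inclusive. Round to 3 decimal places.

21771.500

Sum of periods 1–6: 15733 + 7107 + 32154 + 22722 + 8507 + 44406 = 130629
Divide by 6: 130629 / 6 = 21771.500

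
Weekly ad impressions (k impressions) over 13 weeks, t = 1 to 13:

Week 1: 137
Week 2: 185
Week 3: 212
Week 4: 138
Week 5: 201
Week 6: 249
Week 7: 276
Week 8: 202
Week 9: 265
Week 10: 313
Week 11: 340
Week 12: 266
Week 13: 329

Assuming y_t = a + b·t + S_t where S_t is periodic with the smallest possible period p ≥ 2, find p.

First differences y_{t+1} − y_t: 48, 27, -74, 63, 48, 27, -74, 63, 48, 27, …
The difference pattern repeats every 4 terms and not for any smaller step, so p = 4.

4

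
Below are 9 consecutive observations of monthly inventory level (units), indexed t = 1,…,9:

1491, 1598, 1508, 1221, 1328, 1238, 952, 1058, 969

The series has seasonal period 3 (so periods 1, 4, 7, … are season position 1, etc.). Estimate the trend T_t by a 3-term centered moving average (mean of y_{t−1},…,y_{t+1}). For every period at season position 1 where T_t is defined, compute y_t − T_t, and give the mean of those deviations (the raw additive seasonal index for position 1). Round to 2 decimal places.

Season position 1 occurs at t = 4, 7 (where T_t is defined).
t=4: T_4 = 1352.3333; y_4 − T_4 = 1221 − 1352.3333 = -131.3333
t=7: T_7 = 1082.6667; y_7 − T_7 = 952 − 1082.6667 = -130.6667
Mean deviation: (-131.3333 + -130.6667) / 2 = -131.00

-131.00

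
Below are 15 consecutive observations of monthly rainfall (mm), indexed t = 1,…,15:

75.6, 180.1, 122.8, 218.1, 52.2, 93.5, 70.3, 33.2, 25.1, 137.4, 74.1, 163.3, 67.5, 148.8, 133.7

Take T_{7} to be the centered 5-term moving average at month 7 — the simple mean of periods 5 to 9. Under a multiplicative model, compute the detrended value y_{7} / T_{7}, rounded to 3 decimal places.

Trend T_7 = (52.2 + 93.5 + 70.3 + 33.2 + 25.1) / 5 = 274.3/5 = 54.86000
Ratio to trend: 70.3 / 54.86000 = 1.281

1.281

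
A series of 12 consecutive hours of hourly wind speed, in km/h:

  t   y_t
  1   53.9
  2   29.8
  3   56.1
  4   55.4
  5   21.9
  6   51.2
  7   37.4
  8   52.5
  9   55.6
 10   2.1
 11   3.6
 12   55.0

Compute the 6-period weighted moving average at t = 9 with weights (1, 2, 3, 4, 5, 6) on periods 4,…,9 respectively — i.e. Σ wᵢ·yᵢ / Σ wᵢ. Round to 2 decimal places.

47.55

Weighted sum: 1·55.4 + 2·21.9 + 3·51.2 + 4·37.4 + 5·52.5 + 6·55.6 = 55.4 + 43.8 + 153.6 + 149.6 + 262.5 + 333.6 = 998.5
Weight total: 1 + 2 + 3 + 4 + 5 + 6 = 21
WMA = 998.5 / 21 = 47.55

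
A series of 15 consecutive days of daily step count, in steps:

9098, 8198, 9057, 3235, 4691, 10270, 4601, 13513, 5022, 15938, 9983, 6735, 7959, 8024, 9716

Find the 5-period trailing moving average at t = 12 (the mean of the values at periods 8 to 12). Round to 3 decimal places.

Sum of periods 8–12: 13513 + 5022 + 15938 + 9983 + 6735 = 51191
Divide by 5: 51191 / 5 = 10238.200

10238.200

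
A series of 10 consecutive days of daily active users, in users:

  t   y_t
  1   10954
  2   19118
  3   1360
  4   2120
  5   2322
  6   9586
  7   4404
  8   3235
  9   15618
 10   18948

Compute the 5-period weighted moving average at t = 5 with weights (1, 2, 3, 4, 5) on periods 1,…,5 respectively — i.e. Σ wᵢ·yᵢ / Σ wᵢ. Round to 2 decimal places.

Weighted sum: 1·10954 + 2·19118 + 3·1360 + 4·2120 + 5·2322 = 10954 + 38236 + 4080 + 8480 + 11610 = 73360
Weight total: 1 + 2 + 3 + 4 + 5 = 15
WMA = 73360 / 15 = 4890.67

4890.67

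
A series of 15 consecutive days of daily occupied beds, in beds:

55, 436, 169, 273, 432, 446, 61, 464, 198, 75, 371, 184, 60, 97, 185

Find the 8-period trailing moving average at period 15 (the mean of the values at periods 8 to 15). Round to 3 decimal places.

204.250

Sum of periods 8–15: 464 + 198 + 75 + 371 + 184 + 60 + 97 + 185 = 1634
Divide by 8: 1634 / 8 = 204.250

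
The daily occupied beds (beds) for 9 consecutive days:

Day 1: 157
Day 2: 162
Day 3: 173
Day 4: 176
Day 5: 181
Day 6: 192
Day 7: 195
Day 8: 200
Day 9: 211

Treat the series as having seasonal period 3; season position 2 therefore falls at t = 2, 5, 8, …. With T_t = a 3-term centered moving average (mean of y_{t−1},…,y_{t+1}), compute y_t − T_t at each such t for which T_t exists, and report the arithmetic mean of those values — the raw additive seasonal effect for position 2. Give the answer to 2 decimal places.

Season position 2 occurs at t = 2, 5, 8 (where T_t is defined).
t=2: T_2 = 164.0000; y_2 − T_2 = 162 − 164.0000 = -2.0000
t=5: T_5 = 183.0000; y_5 − T_5 = 181 − 183.0000 = -2.0000
t=8: T_8 = 202.0000; y_8 − T_8 = 200 − 202.0000 = -2.0000
Mean deviation: (-2.0000 + -2.0000 + -2.0000) / 3 = -2.00

-2.00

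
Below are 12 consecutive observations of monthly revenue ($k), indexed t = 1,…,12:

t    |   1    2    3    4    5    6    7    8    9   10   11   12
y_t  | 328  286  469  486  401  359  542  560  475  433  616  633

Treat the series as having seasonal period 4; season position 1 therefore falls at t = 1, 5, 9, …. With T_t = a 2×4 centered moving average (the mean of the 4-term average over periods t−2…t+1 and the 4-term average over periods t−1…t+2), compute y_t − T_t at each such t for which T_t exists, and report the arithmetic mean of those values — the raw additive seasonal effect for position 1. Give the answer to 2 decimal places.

-36.81

Season position 1 occurs at t = 5, 9 (where T_t is defined).
t=5: T_5 = 437.8750; y_5 − T_5 = 401 − 437.8750 = -36.8750
t=9: T_9 = 511.7500; y_9 − T_9 = 475 − 511.7500 = -36.7500
Mean deviation: (-36.8750 + -36.7500) / 2 = -36.81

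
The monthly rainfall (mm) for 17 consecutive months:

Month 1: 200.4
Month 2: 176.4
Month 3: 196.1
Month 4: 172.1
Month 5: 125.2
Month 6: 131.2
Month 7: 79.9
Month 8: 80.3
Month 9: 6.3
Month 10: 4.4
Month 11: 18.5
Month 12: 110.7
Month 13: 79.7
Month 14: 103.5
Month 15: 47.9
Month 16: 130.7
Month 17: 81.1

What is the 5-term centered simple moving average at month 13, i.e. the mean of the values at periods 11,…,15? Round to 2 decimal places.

Sum of periods 11–15: 18.5 + 110.7 + 79.7 + 103.5 + 47.9 = 360.3
Divide by 5: 360.3 / 5 = 72.06

72.06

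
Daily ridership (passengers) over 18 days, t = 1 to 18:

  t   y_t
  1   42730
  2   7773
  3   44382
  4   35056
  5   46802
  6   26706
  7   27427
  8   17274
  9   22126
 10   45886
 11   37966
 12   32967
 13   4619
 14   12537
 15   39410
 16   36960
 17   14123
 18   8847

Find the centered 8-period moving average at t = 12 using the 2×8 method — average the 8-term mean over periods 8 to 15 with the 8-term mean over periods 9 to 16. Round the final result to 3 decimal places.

27828.500

Sum over 8–15: 17274 + 22126 + 45886 + 37966 + 32967 + 4619 + 12537 + 39410 = 212785
Sum over 9–16: 22126 + 45886 + 37966 + 32967 + 4619 + 12537 + 39410 + 36960 = 232471
CMA at t=12 = (212785 + 232471) / (2·8) = 445256 / 16 = 27828.500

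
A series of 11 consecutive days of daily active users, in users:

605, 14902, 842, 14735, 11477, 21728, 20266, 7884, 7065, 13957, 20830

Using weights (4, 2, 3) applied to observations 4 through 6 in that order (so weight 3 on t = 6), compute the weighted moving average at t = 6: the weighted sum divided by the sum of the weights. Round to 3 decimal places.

16342.000

Weighted sum: 4·14735 + 2·11477 + 3·21728 = 58940 + 22954 + 65184 = 147078
Weight total: 4 + 2 + 3 = 9
WMA = 147078 / 9 = 16342.000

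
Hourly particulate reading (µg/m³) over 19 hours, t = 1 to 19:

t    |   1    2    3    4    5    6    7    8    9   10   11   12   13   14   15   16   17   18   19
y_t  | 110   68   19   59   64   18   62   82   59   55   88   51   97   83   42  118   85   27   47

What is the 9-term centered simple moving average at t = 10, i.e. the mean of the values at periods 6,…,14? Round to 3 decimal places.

66.111

Sum of periods 6–14: 18 + 62 + 82 + 59 + 55 + 88 + 51 + 97 + 83 = 595
Divide by 9: 595 / 9 = 66.111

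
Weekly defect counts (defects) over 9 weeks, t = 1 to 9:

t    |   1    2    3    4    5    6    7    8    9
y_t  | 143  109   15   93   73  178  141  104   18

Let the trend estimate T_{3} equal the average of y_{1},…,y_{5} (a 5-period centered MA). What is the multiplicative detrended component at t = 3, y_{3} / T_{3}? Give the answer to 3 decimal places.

Trend T_3 = (143 + 109 + 15 + 93 + 73) / 5 = 433/5 = 86.60000
Ratio to trend: 15 / 86.60000 = 0.173

0.173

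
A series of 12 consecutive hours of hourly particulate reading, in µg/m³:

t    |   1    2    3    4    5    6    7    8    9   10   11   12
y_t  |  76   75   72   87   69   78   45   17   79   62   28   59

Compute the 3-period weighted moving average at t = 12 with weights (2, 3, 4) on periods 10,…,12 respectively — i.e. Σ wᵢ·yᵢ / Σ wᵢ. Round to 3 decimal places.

49.333

Weighted sum: 2·62 + 3·28 + 4·59 = 124 + 84 + 236 = 444
Weight total: 2 + 3 + 4 = 9
WMA = 444 / 9 = 49.333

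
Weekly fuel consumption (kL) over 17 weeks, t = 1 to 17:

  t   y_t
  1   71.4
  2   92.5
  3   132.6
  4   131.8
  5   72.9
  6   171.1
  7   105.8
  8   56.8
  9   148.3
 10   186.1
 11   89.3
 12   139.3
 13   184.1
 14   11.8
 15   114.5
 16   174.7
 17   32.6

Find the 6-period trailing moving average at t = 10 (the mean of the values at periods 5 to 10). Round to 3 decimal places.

123.500

Sum of periods 5–10: 72.9 + 171.1 + 105.8 + 56.8 + 148.3 + 186.1 = 741.0
Divide by 6: 741.0 / 6 = 123.500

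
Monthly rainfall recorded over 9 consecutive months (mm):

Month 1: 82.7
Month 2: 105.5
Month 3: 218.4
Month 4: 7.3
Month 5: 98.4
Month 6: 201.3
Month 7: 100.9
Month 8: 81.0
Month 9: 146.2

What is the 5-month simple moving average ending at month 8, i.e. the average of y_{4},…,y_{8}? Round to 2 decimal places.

Sum of periods 4–8: 7.3 + 98.4 + 201.3 + 100.9 + 81.0 = 488.9
Divide by 5: 488.9 / 5 = 97.78

97.78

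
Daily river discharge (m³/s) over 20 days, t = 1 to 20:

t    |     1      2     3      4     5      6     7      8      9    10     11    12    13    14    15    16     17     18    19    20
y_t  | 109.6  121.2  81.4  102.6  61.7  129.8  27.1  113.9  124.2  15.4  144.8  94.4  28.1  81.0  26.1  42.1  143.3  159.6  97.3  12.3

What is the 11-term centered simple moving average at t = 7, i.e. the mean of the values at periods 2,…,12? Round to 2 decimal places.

Sum of periods 2–12: 121.2 + 81.4 + 102.6 + 61.7 + 129.8 + 27.1 + 113.9 + 124.2 + 15.4 + 144.8 + 94.4 = 1016.5
Divide by 11: 1016.5 / 11 = 92.41

92.41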